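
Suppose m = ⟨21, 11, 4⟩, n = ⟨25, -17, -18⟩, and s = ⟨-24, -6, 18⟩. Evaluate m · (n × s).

n × s:
i: (-17)·18 - (-18)·(-6) = -306 - 108 = -414
j: (-18)·(-24) - 25·18 = 432 - 450 = -18
k: 25·(-6) - (-17)·(-24) = -150 - 408 = -558
n × s = (-414, -18, -558)
m · (n × s) = 21·(-414) + 11·(-18) + 4·(-558) = -8694 - 198 - 2232 = -11124

-11124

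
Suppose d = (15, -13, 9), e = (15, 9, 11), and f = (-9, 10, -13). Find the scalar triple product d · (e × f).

-2574

e × f:
i: 9·(-13) - 11·10 = -117 - 110 = -227
j: 11·(-9) - 15·(-13) = -99 - (-195) = 96
k: 15·10 - 9·(-9) = 150 - (-81) = 231
e × f = (-227, 96, 231)
d · (e × f) = 15·(-227) + (-13)·96 + 9·231 = -3405 - 1248 + 2079 = -2574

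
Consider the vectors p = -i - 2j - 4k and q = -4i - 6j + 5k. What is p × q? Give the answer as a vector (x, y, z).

i: (-2)·5 - (-4)·(-6) = -10 - 24 = -34
j: (-4)·(-4) - (-1)·5 = 16 - (-5) = 21
k: (-1)·(-6) - (-2)·(-4) = 6 - 8 = -2
p × q = (-34, 21, -2)

(-34, 21, -2)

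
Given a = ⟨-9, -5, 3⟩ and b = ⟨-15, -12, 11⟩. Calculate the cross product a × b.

(-19, 54, 33)

i: (-5)·11 - 3·(-12) = -55 - (-36) = -19
j: 3·(-15) - (-9)·11 = -45 - (-99) = 54
k: (-9)·(-12) - (-5)·(-15) = 108 - 75 = 33
a × b = (-19, 54, 33)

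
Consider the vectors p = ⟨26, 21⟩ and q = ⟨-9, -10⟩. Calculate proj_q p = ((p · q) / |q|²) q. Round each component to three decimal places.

(22.077, 24.530)

p · q = 26·(-9) + 21·(-10) = -234 - 210 = -444
|q|² = 81 + 100 = 181
proj_q p = (-444/181) · (-9, -10) ≈ (22.077, 24.530)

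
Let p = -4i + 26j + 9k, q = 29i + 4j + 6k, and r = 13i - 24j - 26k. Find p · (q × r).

14740

q × r:
i: 4·(-26) - 6·(-24) = -104 - (-144) = 40
j: 6·13 - 29·(-26) = 78 - (-754) = 832
k: 29·(-24) - 4·13 = -696 - 52 = -748
q × r = (40, 832, -748)
p · (q × r) = (-4)·40 + 26·832 + 9·(-748) = -160 + 21632 - 6732 = 14740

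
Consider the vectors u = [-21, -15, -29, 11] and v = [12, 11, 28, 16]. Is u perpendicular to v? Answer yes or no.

no

u · v = (-21)·12 + (-15)·11 + (-29)·28 + 11·16 = -252 - 165 - 812 + 176 = -1053
Nonzero, so the vectors are not orthogonal.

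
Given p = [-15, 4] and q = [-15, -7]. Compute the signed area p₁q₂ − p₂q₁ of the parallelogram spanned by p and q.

(-15)·(-7) - 4·(-15) = 105 - (-60) = 165

165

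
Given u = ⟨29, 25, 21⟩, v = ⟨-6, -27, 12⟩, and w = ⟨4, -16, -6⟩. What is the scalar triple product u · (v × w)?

v × w:
i: (-27)·(-6) - 12·(-16) = 162 - (-192) = 354
j: 12·4 - (-6)·(-6) = 48 - 36 = 12
k: (-6)·(-16) - (-27)·4 = 96 - (-108) = 204
v × w = (354, 12, 204)
u · (v × w) = 29·354 + 25·12 + 21·204 = 10266 + 300 + 4284 = 14850

14850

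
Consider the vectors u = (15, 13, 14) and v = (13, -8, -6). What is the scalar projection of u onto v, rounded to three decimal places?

u · v = 15·13 + 13·(-8) + 14·(-6) = 195 - 104 - 84 = 7
|v| = √(169 + 64 + 36) = √269 ≈ 16.4012
comp_v u = 7 / √269 ≈ 0.427

0.427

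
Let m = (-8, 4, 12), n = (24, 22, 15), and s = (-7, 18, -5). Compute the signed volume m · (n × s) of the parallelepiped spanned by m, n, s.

n × s:
i: 22·(-5) - 15·18 = -110 - 270 = -380
j: 15·(-7) - 24·(-5) = -105 - (-120) = 15
k: 24·18 - 22·(-7) = 432 - (-154) = 586
n × s = (-380, 15, 586)
m · (n × s) = (-8)·(-380) + 4·15 + 12·586 = 3040 + 60 + 7032 = 10132

10132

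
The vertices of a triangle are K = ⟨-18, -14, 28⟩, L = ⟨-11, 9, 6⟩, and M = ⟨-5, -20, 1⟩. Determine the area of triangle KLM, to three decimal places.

KL = (7, 23, -22),  KM = (13, -6, -27)
i: 23·(-27) - (-22)·(-6) = -621 - 132 = -753
j: (-22)·13 - 7·(-27) = -286 - (-189) = -97
k: 7·(-6) - 23·13 = -42 - 299 = -341
KL × KM = (-753, -97, -341)
|KL × KM| = √692699 ≈ 832.2854
area = ½ · 832.2854 ≈ 416.143

416.143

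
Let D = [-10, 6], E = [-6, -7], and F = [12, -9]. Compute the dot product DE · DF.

DE = E − D = (4, -13)
DF = F − D = (22, -15)
DE · DF = 4·22 + (-13)·(-15) = 88 + 195 = 283

283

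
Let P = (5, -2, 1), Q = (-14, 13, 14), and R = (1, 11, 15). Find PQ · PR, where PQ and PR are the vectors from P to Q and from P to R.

453

PQ = Q − P = (-19, 15, 13)
PR = R − P = (-4, 13, 14)
PQ · PR = (-19)·(-4) + 15·13 + 13·14 = 76 + 195 + 182 = 453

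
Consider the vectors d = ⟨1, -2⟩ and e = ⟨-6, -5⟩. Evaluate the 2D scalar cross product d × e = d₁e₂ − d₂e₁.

-17

1·(-5) - (-2)·(-6) = -5 - 12 = -17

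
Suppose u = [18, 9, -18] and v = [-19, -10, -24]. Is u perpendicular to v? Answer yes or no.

u · v = 18·(-19) + 9·(-10) + (-18)·(-24) = -342 - 90 + 432 = 0
Zero, so the vectors are orthogonal.

yes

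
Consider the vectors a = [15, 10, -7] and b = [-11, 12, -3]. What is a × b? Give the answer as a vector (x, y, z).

i: 10·(-3) - (-7)·12 = -30 - (-84) = 54
j: (-7)·(-11) - 15·(-3) = 77 - (-45) = 122
k: 15·12 - 10·(-11) = 180 - (-110) = 290
a × b = (54, 122, 290)

(54, 122, 290)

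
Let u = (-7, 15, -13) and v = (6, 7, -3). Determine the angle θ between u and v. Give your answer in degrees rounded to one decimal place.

u · v = (-7)·6 + 15·7 + (-13)·(-3) = -42 + 105 + 39 = 102
|u|² = 49 + 225 + 169 = 443,  |u| = √443 ≈ 21.047565
|v|² = 36 + 49 + 9 = 94,  |v| = √94 ≈ 9.695360
cos θ = 102 / (21.047565 · 9.695360) ≈ 0.49984
θ = arccos(0.49984) ≈ 60.0°

60.0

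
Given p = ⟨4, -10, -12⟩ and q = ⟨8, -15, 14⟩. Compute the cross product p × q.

(-320, -152, 20)

i: (-10)·14 - (-12)·(-15) = -140 - 180 = -320
j: (-12)·8 - 4·14 = -96 - 56 = -152
k: 4·(-15) - (-10)·8 = -60 - (-80) = 20
p × q = (-320, -152, 20)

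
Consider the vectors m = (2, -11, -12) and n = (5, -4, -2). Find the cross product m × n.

(-26, -56, 47)

i: (-11)·(-2) - (-12)·(-4) = 22 - 48 = -26
j: (-12)·5 - 2·(-2) = -60 - (-4) = -56
k: 2·(-4) - (-11)·5 = -8 - (-55) = 47
m × n = (-26, -56, 47)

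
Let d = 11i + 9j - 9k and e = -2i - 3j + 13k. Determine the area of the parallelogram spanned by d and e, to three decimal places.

i: 9·13 - (-9)·(-3) = 117 - 27 = 90
j: (-9)·(-2) - 11·13 = 18 - 143 = -125
k: 11·(-3) - 9·(-2) = -33 - (-18) = -15
d × e = (90, -125, -15)
|d × e| = √(90² + (-125)² + (-15)²) = √23950 ≈ 154.7579

154.758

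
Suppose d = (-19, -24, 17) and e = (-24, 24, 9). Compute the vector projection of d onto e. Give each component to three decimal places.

(-0.642, 0.642, 0.241)

d · e = (-19)·(-24) + (-24)·24 + 17·9 = 456 - 576 + 153 = 33
|e|² = 576 + 576 + 81 = 1233
proj_e d = (33/1233) · (-24, 24, 9) ≈ (-0.642, 0.642, 0.241)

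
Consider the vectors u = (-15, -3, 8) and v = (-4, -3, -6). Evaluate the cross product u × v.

i: (-3)·(-6) - 8·(-3) = 18 - (-24) = 42
j: 8·(-4) - (-15)·(-6) = -32 - 90 = -122
k: (-15)·(-3) - (-3)·(-4) = 45 - 12 = 33
u × v = (42, -122, 33)

(42, -122, 33)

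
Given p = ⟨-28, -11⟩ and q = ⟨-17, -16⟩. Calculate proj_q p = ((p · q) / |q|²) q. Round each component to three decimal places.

p · q = (-28)·(-17) + (-11)·(-16) = 476 + 176 = 652
|q|² = 289 + 256 = 545
proj_q p = (652/545) · (-17, -16) ≈ (-20.338, -19.141)

(-20.338, -19.141)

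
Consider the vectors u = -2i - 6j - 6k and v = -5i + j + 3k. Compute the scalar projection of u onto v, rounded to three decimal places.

-2.366

u · v = (-2)·(-5) + (-6)·1 + (-6)·3 = 10 - 6 - 18 = -14
|v| = √(25 + 1 + 9) = √35 ≈ 5.9161
comp_v u = -14 / √35 ≈ -2.366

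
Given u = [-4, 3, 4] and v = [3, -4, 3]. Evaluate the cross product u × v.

(25, 24, 7)

i: 3·3 - 4·(-4) = 9 - (-16) = 25
j: 4·3 - (-4)·3 = 12 - (-12) = 24
k: (-4)·(-4) - 3·3 = 16 - 9 = 7
u × v = (25, 24, 7)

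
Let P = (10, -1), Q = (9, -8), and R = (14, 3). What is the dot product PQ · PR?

-32

PQ = Q − P = (-1, -7)
PR = R − P = (4, 4)
PQ · PR = (-1)·4 + (-7)·4 = -4 - 28 = -32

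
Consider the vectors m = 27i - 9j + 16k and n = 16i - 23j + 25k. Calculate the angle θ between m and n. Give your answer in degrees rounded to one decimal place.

m · n = 27·16 + (-9)·(-23) + 16·25 = 432 + 207 + 400 = 1039
|m|² = 729 + 81 + 256 = 1066,  |m| = √1066 ≈ 32.649655
|n|² = 256 + 529 + 625 = 1410,  |n| = √1410 ≈ 37.549967
cos θ = 1039 / (32.649655 · 37.549967) ≈ 0.84748
θ = arccos(0.84748) ≈ 32.1°

32.1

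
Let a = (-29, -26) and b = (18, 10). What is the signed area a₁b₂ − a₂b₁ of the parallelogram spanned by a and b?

178

(-29)·10 - (-26)·18 = -290 - (-468) = 178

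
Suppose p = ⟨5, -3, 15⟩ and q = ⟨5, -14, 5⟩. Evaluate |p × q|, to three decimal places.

i: (-3)·5 - 15·(-14) = -15 - (-210) = 195
j: 15·5 - 5·5 = 75 - 25 = 50
k: 5·(-14) - (-3)·5 = -70 - (-15) = -55
p × q = (195, 50, -55)
|p × q| = √(195² + 50² + (-55)²) = √43550 ≈ 208.6864

208.686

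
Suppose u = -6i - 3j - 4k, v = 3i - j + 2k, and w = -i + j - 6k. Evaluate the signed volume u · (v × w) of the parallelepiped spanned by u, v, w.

v × w:
i: (-1)·(-6) - 2·1 = 6 - 2 = 4
j: 2·(-1) - 3·(-6) = -2 - (-18) = 16
k: 3·1 - (-1)·(-1) = 3 - 1 = 2
v × w = (4, 16, 2)
u · (v × w) = (-6)·4 + (-3)·16 + (-4)·2 = -24 - 48 - 8 = -80

-80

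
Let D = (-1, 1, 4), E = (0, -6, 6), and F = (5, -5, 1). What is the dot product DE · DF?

42

DE = E − D = (1, -7, 2)
DF = F − D = (6, -6, -3)
DE · DF = 1·6 + (-7)·(-6) + 2·(-3) = 6 + 42 - 6 = 42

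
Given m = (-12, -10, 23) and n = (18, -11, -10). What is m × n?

i: (-10)·(-10) - 23·(-11) = 100 - (-253) = 353
j: 23·18 - (-12)·(-10) = 414 - 120 = 294
k: (-12)·(-11) - (-10)·18 = 132 - (-180) = 312
m × n = (353, 294, 312)

(353, 294, 312)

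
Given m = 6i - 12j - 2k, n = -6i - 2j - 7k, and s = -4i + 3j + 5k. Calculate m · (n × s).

n × s:
i: (-2)·5 - (-7)·3 = -10 - (-21) = 11
j: (-7)·(-4) - (-6)·5 = 28 - (-30) = 58
k: (-6)·3 - (-2)·(-4) = -18 - 8 = -26
n × s = (11, 58, -26)
m · (n × s) = 6·11 + (-12)·58 + (-2)·(-26) = 66 - 696 + 52 = -578

-578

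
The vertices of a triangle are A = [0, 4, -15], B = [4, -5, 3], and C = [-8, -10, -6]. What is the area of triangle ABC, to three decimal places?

AB = (4, -9, 18),  AC = (-8, -14, 9)
i: (-9)·9 - 18·(-14) = -81 - (-252) = 171
j: 18·(-8) - 4·9 = -144 - 36 = -180
k: 4·(-14) - (-9)·(-8) = -56 - 72 = -128
AB × AC = (171, -180, -128)
|AB × AC| = √78025 ≈ 279.3296
area = ½ · 279.3296 ≈ 139.665

139.665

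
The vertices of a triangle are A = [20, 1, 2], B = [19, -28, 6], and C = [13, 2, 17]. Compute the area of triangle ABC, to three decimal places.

242.129

AB = (-1, -29, 4),  AC = (-7, 1, 15)
i: (-29)·15 - 4·1 = -435 - 4 = -439
j: 4·(-7) - (-1)·15 = -28 - (-15) = -13
k: (-1)·1 - (-29)·(-7) = -1 - 203 = -204
AB × AC = (-439, -13, -204)
|AB × AC| = √234506 ≈ 484.2582
area = ½ · 484.2582 ≈ 242.129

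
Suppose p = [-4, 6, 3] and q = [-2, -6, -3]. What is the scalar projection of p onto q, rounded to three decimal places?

-5.286

p · q = (-4)·(-2) + 6·(-6) + 3·(-3) = 8 - 36 - 9 = -37
|q| = √(4 + 36 + 9) = √49 ≈ 7.0000
comp_q p = -37 / √49 ≈ -5.286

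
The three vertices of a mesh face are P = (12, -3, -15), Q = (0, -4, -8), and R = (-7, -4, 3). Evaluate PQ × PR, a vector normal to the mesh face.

(-11, 83, -7)

PQ = (-12, -1, 7)
PR = (-19, -1, 18)
i: (-1)·18 - 7·(-1) = -18 - (-7) = -11
j: 7·(-19) - (-12)·18 = -133 - (-216) = 83
k: (-12)·(-1) - (-1)·(-19) = 12 - 19 = -7
PQ × PR = (-11, 83, -7)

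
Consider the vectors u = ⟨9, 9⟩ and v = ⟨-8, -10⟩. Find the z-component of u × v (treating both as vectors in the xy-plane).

-18

9·(-10) - 9·(-8) = -90 - (-72) = -18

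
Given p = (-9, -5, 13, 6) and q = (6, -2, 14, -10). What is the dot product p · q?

p · q = (-9)·6 + (-5)·(-2) + 13·14 + 6·(-10) = -54 + 10 + 182 - 60 = 78

78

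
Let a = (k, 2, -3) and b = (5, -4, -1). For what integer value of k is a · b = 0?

a · b = k·5 + 2·(-4) + (-3)·(-1) = -5 + 5k
Set equal to 0: 5k = 5, so k = 1.

1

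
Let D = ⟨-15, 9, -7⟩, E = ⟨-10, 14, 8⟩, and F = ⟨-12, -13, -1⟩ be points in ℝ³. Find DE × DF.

(360, 15, -125)

DE = (5, 5, 15)
DF = (3, -22, 6)
i: 5·6 - 15·(-22) = 30 - (-330) = 360
j: 15·3 - 5·6 = 45 - 30 = 15
k: 5·(-22) - 5·3 = -110 - 15 = -125
DE × DF = (360, 15, -125)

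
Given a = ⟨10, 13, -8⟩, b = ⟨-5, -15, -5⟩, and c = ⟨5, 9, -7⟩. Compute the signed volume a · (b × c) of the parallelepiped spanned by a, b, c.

b × c:
i: (-15)·(-7) - (-5)·9 = 105 - (-45) = 150
j: (-5)·5 - (-5)·(-7) = -25 - 35 = -60
k: (-5)·9 - (-15)·5 = -45 - (-75) = 30
b × c = (150, -60, 30)
a · (b × c) = 10·150 + 13·(-60) + (-8)·30 = 1500 - 780 - 240 = 480

480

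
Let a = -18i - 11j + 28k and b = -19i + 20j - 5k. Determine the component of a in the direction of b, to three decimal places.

-0.642

a · b = (-18)·(-19) + (-11)·20 + 28·(-5) = 342 - 220 - 140 = -18
|b| = √(361 + 400 + 25) = √786 ≈ 28.0357
comp_b a = -18 / √786 ≈ -0.642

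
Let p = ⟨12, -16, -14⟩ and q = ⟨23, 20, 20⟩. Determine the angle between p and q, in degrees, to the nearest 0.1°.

111.3

p · q = 12·23 + (-16)·20 + (-14)·20 = 276 - 320 - 280 = -324
|p|² = 144 + 256 + 196 = 596,  |p| = √596 ≈ 24.413111
|q|² = 529 + 400 + 400 = 1329,  |q| = √1329 ≈ 36.455452
cos θ = -324 / (24.413111 · 36.455452) ≈ -0.36405
θ = arccos(-0.36405) ≈ 111.3°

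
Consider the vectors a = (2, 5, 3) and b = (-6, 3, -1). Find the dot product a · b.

a · b = 2·(-6) + 5·3 + 3·(-1) = -12 + 15 - 3 = 0

0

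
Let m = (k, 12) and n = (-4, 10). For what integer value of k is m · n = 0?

m · n = k·(-4) + 12·10 = 120 - 4k
Set equal to 0: -4k = -120, so k = 30.

30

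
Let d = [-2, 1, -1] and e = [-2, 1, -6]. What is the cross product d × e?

(-5, -10, 0)

i: 1·(-6) - (-1)·1 = -6 - (-1) = -5
j: (-1)·(-2) - (-2)·(-6) = 2 - 12 = -10
k: (-2)·1 - 1·(-2) = -2 - (-2) = 0
d × e = (-5, -10, 0)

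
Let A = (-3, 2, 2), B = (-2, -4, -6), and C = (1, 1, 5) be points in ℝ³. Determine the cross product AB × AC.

AB = (1, -6, -8)
AC = (4, -1, 3)
i: (-6)·3 - (-8)·(-1) = -18 - 8 = -26
j: (-8)·4 - 1·3 = -32 - 3 = -35
k: 1·(-1) - (-6)·4 = -1 - (-24) = 23
AB × AC = (-26, -35, 23)

(-26, -35, 23)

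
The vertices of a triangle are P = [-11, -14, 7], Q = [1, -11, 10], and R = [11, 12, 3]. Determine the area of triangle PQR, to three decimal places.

142.839

PQ = (12, 3, 3),  PR = (22, 26, -4)
i: 3·(-4) - 3·26 = -12 - 78 = -90
j: 3·22 - 12·(-4) = 66 - (-48) = 114
k: 12·26 - 3·22 = 312 - 66 = 246
PQ × PR = (-90, 114, 246)
|PQ × PR| = √81612 ≈ 285.6781
area = ½ · 285.6781 ≈ 142.839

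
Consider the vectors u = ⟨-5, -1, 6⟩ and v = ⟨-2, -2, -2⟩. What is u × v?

i: (-1)·(-2) - 6·(-2) = 2 - (-12) = 14
j: 6·(-2) - (-5)·(-2) = -12 - 10 = -22
k: (-5)·(-2) - (-1)·(-2) = 10 - 2 = 8
u × v = (14, -22, 8)

(14, -22, 8)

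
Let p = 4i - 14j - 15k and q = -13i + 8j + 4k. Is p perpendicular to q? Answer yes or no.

p · q = 4·(-13) + (-14)·8 + (-15)·4 = -52 - 112 - 60 = -224
Nonzero, so the vectors are not orthogonal.

no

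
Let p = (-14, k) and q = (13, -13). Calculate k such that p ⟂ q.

p · q = (-14)·13 + k·(-13) = -182 - 13k
Set equal to 0: -13k = 182, so k = -14.

-14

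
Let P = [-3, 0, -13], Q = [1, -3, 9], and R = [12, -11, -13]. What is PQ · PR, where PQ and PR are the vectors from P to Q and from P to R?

PQ = Q − P = (4, -3, 22)
PR = R − P = (15, -11, 0)
PQ · PR = 4·15 + (-3)·(-11) + 22·0 = 60 + 33 + 0 = 93

93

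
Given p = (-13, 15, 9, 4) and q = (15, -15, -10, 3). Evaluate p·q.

p · q = (-13)·15 + 15·(-15) + 9·(-10) + 4·3 = -195 - 225 - 90 + 12 = -498

-498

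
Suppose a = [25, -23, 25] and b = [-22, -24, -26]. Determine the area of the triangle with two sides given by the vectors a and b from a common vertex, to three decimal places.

816.768

i: (-23)·(-26) - 25·(-24) = 598 - (-600) = 1198
j: 25·(-22) - 25·(-26) = -550 - (-650) = 100
k: 25·(-24) - (-23)·(-22) = -600 - 506 = -1106
a × b = (1198, 100, -1106)
|a × b| = √(1198² + 100² + (-1106)²) = √2668440 ≈ 1633.5360
area = ½ · 1633.5360 ≈ 816.768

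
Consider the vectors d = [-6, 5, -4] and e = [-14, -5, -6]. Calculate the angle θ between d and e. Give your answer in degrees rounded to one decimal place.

d · e = (-6)·(-14) + 5·(-5) + (-4)·(-6) = 84 - 25 + 24 = 83
|d|² = 36 + 25 + 16 = 77,  |d| = √77 ≈ 8.774964
|e|² = 196 + 25 + 36 = 257,  |e| = √257 ≈ 16.031220
cos θ = 83 / (8.774964 · 16.031220) ≈ 0.59002
θ = arccos(0.59002) ≈ 53.8°

53.8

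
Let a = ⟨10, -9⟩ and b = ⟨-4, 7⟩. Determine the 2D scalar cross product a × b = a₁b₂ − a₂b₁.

34

10·7 - (-9)·(-4) = 70 - 36 = 34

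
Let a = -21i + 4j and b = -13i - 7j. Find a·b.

a · b = (-21)·(-13) + 4·(-7) = 273 - 28 = 245

245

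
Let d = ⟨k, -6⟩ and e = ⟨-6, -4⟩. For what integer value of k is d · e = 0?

4

d · e = k·(-6) + (-6)·(-4) = 24 - 6k
Set equal to 0: -6k = -24, so k = 4.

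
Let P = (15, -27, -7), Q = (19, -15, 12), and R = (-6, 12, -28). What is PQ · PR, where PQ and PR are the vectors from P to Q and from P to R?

PQ = Q − P = (4, 12, 19)
PR = R − P = (-21, 39, -21)
PQ · PR = 4·(-21) + 12·39 + 19·(-21) = -84 + 468 - 399 = -15

-15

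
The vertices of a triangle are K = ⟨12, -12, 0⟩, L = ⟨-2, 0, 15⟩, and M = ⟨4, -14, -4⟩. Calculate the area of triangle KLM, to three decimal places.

108.023

KL = (-14, 12, 15),  KM = (-8, -2, -4)
i: 12·(-4) - 15·(-2) = -48 - (-30) = -18
j: 15·(-8) - (-14)·(-4) = -120 - 56 = -176
k: (-14)·(-2) - 12·(-8) = 28 - (-96) = 124
KL × KM = (-18, -176, 124)
|KL × KM| = √46676 ≈ 216.0463
area = ½ · 216.0463 ≈ 108.023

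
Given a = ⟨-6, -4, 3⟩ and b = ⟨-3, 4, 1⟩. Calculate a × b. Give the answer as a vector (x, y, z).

(-16, -3, -36)

i: (-4)·1 - 3·4 = -4 - 12 = -16
j: 3·(-3) - (-6)·1 = -9 - (-6) = -3
k: (-6)·4 - (-4)·(-3) = -24 - 12 = -36
a × b = (-16, -3, -36)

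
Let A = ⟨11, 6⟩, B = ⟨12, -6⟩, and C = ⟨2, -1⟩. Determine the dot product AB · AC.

75

AB = B − A = (1, -12)
AC = C − A = (-9, -7)
AB · AC = 1·(-9) + (-12)·(-7) = -9 + 84 = 75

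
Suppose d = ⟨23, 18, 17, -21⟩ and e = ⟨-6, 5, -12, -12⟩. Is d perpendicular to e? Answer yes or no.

yes

d · e = 23·(-6) + 18·5 + 17·(-12) + (-21)·(-12) = -138 + 90 - 204 + 252 = 0
Zero, so the vectors are orthogonal.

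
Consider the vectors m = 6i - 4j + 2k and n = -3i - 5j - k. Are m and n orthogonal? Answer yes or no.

m · n = 6·(-3) + (-4)·(-5) + 2·(-1) = -18 + 20 - 2 = 0
Zero, so the vectors are orthogonal.

yes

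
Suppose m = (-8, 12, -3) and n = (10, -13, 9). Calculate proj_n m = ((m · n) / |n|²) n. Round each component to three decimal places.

m · n = (-8)·10 + 12·(-13) + (-3)·9 = -80 - 156 - 27 = -263
|n|² = 100 + 169 + 81 = 350
proj_n m = (-263/350) · (10, -13, 9) ≈ (-7.514, 9.769, -6.763)

(-7.514, 9.769, -6.763)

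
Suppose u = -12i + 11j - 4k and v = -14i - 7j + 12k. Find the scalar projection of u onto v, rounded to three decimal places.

2.180

u · v = (-12)·(-14) + 11·(-7) + (-4)·12 = 168 - 77 - 48 = 43
|v| = √(196 + 49 + 144) = √389 ≈ 19.7231
comp_v u = 43 / √389 ≈ 2.180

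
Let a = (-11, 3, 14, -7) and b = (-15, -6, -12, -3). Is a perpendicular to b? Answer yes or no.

yes

a · b = (-11)·(-15) + 3·(-6) + 14·(-12) + (-7)·(-3) = 165 - 18 - 168 + 21 = 0
Zero, so the vectors are orthogonal.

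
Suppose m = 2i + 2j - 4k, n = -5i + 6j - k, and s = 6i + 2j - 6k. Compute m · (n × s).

44

n × s:
i: 6·(-6) - (-1)·2 = -36 - (-2) = -34
j: (-1)·6 - (-5)·(-6) = -6 - 30 = -36
k: (-5)·2 - 6·6 = -10 - 36 = -46
n × s = (-34, -36, -46)
m · (n × s) = 2·(-34) + 2·(-36) + (-4)·(-46) = -68 - 72 + 184 = 44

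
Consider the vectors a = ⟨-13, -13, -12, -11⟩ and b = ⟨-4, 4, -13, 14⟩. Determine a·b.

2

a · b = (-13)·(-4) + (-13)·4 + (-12)·(-13) + (-11)·14 = 52 - 52 + 156 - 154 = 2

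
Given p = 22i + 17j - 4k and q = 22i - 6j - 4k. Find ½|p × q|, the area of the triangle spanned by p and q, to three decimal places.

257.148

i: 17·(-4) - (-4)·(-6) = -68 - 24 = -92
j: (-4)·22 - 22·(-4) = -88 - (-88) = 0
k: 22·(-6) - 17·22 = -132 - 374 = -506
p × q = (-92, 0, -506)
|p × q| = √((-92)² + 0² + (-506)²) = √264500 ≈ 514.2956
area = ½ · 514.2956 ≈ 257.148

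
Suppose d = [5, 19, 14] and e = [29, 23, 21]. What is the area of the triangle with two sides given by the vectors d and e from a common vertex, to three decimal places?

267.687

i: 19·21 - 14·23 = 399 - 322 = 77
j: 14·29 - 5·21 = 406 - 105 = 301
k: 5·23 - 19·29 = 115 - 551 = -436
d × e = (77, 301, -436)
|d × e| = √(77² + 301² + (-436)²) = √286626 ≈ 535.3746
area = ½ · 535.3746 ≈ 267.687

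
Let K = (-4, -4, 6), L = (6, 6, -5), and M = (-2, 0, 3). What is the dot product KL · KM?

93

KL = L − K = (10, 10, -11)
KM = M − K = (2, 4, -3)
KL · KM = 10·2 + 10·4 + (-11)·(-3) = 20 + 40 + 33 = 93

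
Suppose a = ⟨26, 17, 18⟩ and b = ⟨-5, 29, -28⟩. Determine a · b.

-141

a · b = 26·(-5) + 17·29 + 18·(-28) = -130 + 493 - 504 = -141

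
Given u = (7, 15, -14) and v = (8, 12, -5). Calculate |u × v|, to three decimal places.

i: 15·(-5) - (-14)·12 = -75 - (-168) = 93
j: (-14)·8 - 7·(-5) = -112 - (-35) = -77
k: 7·12 - 15·8 = 84 - 120 = -36
u × v = (93, -77, -36)
|u × v| = √(93² + (-77)² + (-36)²) = √15874 ≈ 125.9921

125.992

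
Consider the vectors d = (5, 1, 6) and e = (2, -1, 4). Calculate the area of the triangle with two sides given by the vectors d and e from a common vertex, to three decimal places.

i: 1·4 - 6·(-1) = 4 - (-6) = 10
j: 6·2 - 5·4 = 12 - 20 = -8
k: 5·(-1) - 1·2 = -5 - 2 = -7
d × e = (10, -8, -7)
|d × e| = √(10² + (-8)² + (-7)²) = √213 ≈ 14.5945
area = ½ · 14.5945 ≈ 7.297

7.297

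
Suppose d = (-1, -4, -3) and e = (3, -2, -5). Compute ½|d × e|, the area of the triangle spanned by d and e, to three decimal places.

12.124

i: (-4)·(-5) - (-3)·(-2) = 20 - 6 = 14
j: (-3)·3 - (-1)·(-5) = -9 - 5 = -14
k: (-1)·(-2) - (-4)·3 = 2 - (-12) = 14
d × e = (14, -14, 14)
|d × e| = √(14² + (-14)² + 14²) = √588 ≈ 24.2487
area = ½ · 24.2487 ≈ 12.124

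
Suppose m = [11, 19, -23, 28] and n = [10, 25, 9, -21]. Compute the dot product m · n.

m · n = 11·10 + 19·25 + (-23)·9 + 28·(-21) = 110 + 475 - 207 - 588 = -210

-210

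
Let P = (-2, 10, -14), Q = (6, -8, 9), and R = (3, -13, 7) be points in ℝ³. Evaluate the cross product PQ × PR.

(151, -53, -94)

PQ = (8, -18, 23)
PR = (5, -23, 21)
i: (-18)·21 - 23·(-23) = -378 - (-529) = 151
j: 23·5 - 8·21 = 115 - 168 = -53
k: 8·(-23) - (-18)·5 = -184 - (-90) = -94
PQ × PR = (151, -53, -94)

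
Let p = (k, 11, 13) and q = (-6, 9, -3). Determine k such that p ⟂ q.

p · q = k·(-6) + 11·9 + 13·(-3) = 60 - 6k
Set equal to 0: -6k = -60, so k = 10.

10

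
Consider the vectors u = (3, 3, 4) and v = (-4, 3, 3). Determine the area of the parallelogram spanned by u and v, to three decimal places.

32.787

i: 3·3 - 4·3 = 9 - 12 = -3
j: 4·(-4) - 3·3 = -16 - 9 = -25
k: 3·3 - 3·(-4) = 9 - (-12) = 21
u × v = (-3, -25, 21)
|u × v| = √((-3)² + (-25)² + 21²) = √1075 ≈ 32.7872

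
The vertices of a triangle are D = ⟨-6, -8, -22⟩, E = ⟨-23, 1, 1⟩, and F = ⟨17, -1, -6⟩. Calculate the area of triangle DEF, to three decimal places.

432.483

DE = (-17, 9, 23),  DF = (23, 7, 16)
i: 9·16 - 23·7 = 144 - 161 = -17
j: 23·23 - (-17)·16 = 529 - (-272) = 801
k: (-17)·7 - 9·23 = -119 - 207 = -326
DE × DF = (-17, 801, -326)
|DE × DF| = √748166 ≈ 864.9659
area = ½ · 864.9659 ≈ 432.483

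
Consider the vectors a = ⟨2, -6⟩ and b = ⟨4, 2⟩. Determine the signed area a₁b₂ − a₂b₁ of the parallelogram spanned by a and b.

28

2·2 - (-6)·4 = 4 - (-24) = 28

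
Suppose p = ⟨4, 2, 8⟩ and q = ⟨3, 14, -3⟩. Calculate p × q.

i: 2·(-3) - 8·14 = -6 - 112 = -118
j: 8·3 - 4·(-3) = 24 - (-12) = 36
k: 4·14 - 2·3 = 56 - 6 = 50
p × q = (-118, 36, 50)

(-118, 36, 50)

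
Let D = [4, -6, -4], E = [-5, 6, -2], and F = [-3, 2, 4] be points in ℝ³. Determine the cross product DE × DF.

DE = (-9, 12, 2)
DF = (-7, 8, 8)
i: 12·8 - 2·8 = 96 - 16 = 80
j: 2·(-7) - (-9)·8 = -14 - (-72) = 58
k: (-9)·8 - 12·(-7) = -72 - (-84) = 12
DE × DF = (80, 58, 12)

(80, 58, 12)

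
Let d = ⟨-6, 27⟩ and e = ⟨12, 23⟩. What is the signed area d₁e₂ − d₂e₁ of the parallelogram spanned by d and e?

(-6)·23 - 27·12 = -138 - 324 = -462

-462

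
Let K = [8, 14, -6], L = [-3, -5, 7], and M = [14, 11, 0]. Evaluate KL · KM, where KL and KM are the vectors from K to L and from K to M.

69

KL = L − K = (-11, -19, 13)
KM = M − K = (6, -3, 6)
KL · KM = (-11)·6 + (-19)·(-3) + 13·6 = -66 + 57 + 78 = 69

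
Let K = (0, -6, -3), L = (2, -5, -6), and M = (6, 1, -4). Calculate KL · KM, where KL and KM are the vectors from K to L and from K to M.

22

KL = L − K = (2, 1, -3)
KM = M − K = (6, 7, -1)
KL · KM = 2·6 + 1·7 + (-3)·(-1) = 12 + 7 + 3 = 22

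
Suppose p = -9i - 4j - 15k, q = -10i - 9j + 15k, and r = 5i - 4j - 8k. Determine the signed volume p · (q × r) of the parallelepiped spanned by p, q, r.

q × r:
i: (-9)·(-8) - 15·(-4) = 72 - (-60) = 132
j: 15·5 - (-10)·(-8) = 75 - 80 = -5
k: (-10)·(-4) - (-9)·5 = 40 - (-45) = 85
q × r = (132, -5, 85)
p · (q × r) = (-9)·132 + (-4)·(-5) + (-15)·85 = -1188 + 20 - 1275 = -2443

-2443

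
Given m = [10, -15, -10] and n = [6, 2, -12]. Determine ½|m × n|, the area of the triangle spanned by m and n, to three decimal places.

118.004

i: (-15)·(-12) - (-10)·2 = 180 - (-20) = 200
j: (-10)·6 - 10·(-12) = -60 - (-120) = 60
k: 10·2 - (-15)·6 = 20 - (-90) = 110
m × n = (200, 60, 110)
|m × n| = √(200² + 60² + 110²) = √55700 ≈ 236.0085
area = ½ · 236.0085 ≈ 118.004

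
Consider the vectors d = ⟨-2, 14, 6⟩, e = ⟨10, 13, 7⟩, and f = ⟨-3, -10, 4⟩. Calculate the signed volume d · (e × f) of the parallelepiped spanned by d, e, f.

-1464

e × f:
i: 13·4 - 7·(-10) = 52 - (-70) = 122
j: 7·(-3) - 10·4 = -21 - 40 = -61
k: 10·(-10) - 13·(-3) = -100 - (-39) = -61
e × f = (122, -61, -61)
d · (e × f) = (-2)·122 + 14·(-61) + 6·(-61) = -244 - 854 - 366 = -1464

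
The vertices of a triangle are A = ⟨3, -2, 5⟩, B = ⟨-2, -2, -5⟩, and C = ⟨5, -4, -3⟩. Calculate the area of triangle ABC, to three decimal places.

AB = (-5, 0, -10),  AC = (2, -2, -8)
i: 0·(-8) - (-10)·(-2) = 0 - 20 = -20
j: (-10)·2 - (-5)·(-8) = -20 - 40 = -60
k: (-5)·(-2) - 0·2 = 10 - 0 = 10
AB × AC = (-20, -60, 10)
|AB × AC| = √4100 ≈ 64.0312
area = ½ · 64.0312 ≈ 32.016

32.016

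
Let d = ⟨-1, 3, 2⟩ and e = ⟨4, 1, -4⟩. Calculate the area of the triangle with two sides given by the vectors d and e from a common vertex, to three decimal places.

9.760

i: 3·(-4) - 2·1 = -12 - 2 = -14
j: 2·4 - (-1)·(-4) = 8 - 4 = 4
k: (-1)·1 - 3·4 = -1 - 12 = -13
d × e = (-14, 4, -13)
|d × e| = √((-14)² + 4² + (-13)²) = √381 ≈ 19.5192
area = ½ · 19.5192 ≈ 9.760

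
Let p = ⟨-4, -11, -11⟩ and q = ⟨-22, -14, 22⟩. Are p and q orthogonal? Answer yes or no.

p · q = (-4)·(-22) + (-11)·(-14) + (-11)·22 = 88 + 154 - 242 = 0
Zero, so the vectors are orthogonal.

yes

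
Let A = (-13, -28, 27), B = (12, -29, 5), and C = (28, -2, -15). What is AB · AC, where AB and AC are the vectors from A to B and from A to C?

AB = B − A = (25, -1, -22)
AC = C − A = (41, 26, -42)
AB · AC = 25·41 + (-1)·26 + (-22)·(-42) = 1025 - 26 + 924 = 1923

1923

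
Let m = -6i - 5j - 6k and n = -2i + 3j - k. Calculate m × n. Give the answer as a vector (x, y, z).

(23, 6, -28)

i: (-5)·(-1) - (-6)·3 = 5 - (-18) = 23
j: (-6)·(-2) - (-6)·(-1) = 12 - 6 = 6
k: (-6)·3 - (-5)·(-2) = -18 - 10 = -28
m × n = (23, 6, -28)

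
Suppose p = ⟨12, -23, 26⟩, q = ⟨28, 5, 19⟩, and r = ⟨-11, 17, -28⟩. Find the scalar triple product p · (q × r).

-4975

q × r:
i: 5·(-28) - 19·17 = -140 - 323 = -463
j: 19·(-11) - 28·(-28) = -209 - (-784) = 575
k: 28·17 - 5·(-11) = 476 - (-55) = 531
q × r = (-463, 575, 531)
p · (q × r) = 12·(-463) + (-23)·575 + 26·531 = -5556 - 13225 + 13806 = -4975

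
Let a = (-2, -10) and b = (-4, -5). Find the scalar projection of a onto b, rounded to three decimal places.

a · b = (-2)·(-4) + (-10)·(-5) = 8 + 50 = 58
|b| = √(16 + 25) = √41 ≈ 6.4031
comp_b a = 58 / √41 ≈ 9.058

9.058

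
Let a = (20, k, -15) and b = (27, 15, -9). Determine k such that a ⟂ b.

a · b = 20·27 + k·15 + (-15)·(-9) = 675 + 15k
Set equal to 0: 15k = -675, so k = -45.

-45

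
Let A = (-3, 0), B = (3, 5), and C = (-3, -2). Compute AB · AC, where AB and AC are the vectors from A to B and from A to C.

AB = B − A = (6, 5)
AC = C − A = (0, -2)
AB · AC = 6·0 + 5·(-2) = 0 - 10 = -10

-10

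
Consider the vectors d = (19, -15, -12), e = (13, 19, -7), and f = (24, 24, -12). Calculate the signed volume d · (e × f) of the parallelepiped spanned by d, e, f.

e × f:
i: 19·(-12) - (-7)·24 = -228 - (-168) = -60
j: (-7)·24 - 13·(-12) = -168 - (-156) = -12
k: 13·24 - 19·24 = 312 - 456 = -144
e × f = (-60, -12, -144)
d · (e × f) = 19·(-60) + (-15)·(-12) + (-12)·(-144) = -1140 + 180 + 1728 = 768

768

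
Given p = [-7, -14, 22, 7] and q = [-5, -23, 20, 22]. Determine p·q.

951

p · q = (-7)·(-5) + (-14)·(-23) + 22·20 + 7·22 = 35 + 322 + 440 + 154 = 951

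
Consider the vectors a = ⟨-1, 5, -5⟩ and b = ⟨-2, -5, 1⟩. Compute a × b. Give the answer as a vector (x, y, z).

(-20, 11, 15)

i: 5·1 - (-5)·(-5) = 5 - 25 = -20
j: (-5)·(-2) - (-1)·1 = 10 - (-1) = 11
k: (-1)·(-5) - 5·(-2) = 5 - (-10) = 15
a × b = (-20, 11, 15)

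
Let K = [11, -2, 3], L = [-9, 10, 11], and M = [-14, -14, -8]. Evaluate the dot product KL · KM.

KL = L − K = (-20, 12, 8)
KM = M − K = (-25, -12, -11)
KL · KM = (-20)·(-25) + 12·(-12) + 8·(-11) = 500 - 144 - 88 = 268

268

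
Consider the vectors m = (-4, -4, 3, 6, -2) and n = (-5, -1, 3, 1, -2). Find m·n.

43

m · n = (-4)·(-5) + (-4)·(-1) + 3·3 + 6·1 + (-2)·(-2) = 20 + 4 + 9 + 6 + 4 = 43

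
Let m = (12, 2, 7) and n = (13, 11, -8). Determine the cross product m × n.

i: 2·(-8) - 7·11 = -16 - 77 = -93
j: 7·13 - 12·(-8) = 91 - (-96) = 187
k: 12·11 - 2·13 = 132 - 26 = 106
m × n = (-93, 187, 106)

(-93, 187, 106)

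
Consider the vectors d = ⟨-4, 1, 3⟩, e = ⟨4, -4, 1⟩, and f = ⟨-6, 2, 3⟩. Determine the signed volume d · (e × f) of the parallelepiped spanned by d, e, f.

e × f:
i: (-4)·3 - 1·2 = -12 - 2 = -14
j: 1·(-6) - 4·3 = -6 - 12 = -18
k: 4·2 - (-4)·(-6) = 8 - 24 = -16
e × f = (-14, -18, -16)
d · (e × f) = (-4)·(-14) + 1·(-18) + 3·(-16) = 56 - 18 - 48 = -10

-10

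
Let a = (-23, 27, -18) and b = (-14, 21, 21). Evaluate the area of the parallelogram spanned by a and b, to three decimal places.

1201.780

i: 27·21 - (-18)·21 = 567 - (-378) = 945
j: (-18)·(-14) - (-23)·21 = 252 - (-483) = 735
k: (-23)·21 - 27·(-14) = -483 - (-378) = -105
a × b = (945, 735, -105)
|a × b| = √(945² + 735² + (-105)²) = √1444275 ≈ 1201.7799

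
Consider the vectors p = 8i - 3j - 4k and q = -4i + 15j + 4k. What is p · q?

-93

p · q = 8·(-4) + (-3)·15 + (-4)·4 = -32 - 45 - 16 = -93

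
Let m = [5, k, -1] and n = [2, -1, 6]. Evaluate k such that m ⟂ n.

4

m · n = 5·2 + k·(-1) + (-1)·6 = 4 - 1k
Set equal to 0: -1k = -4, so k = 4.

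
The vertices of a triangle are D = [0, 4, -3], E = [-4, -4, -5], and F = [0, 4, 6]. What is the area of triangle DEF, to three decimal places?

DE = (-4, -8, -2),  DF = (0, 0, 9)
i: (-8)·9 - (-2)·0 = -72 - 0 = -72
j: (-2)·0 - (-4)·9 = 0 - (-36) = 36
k: (-4)·0 - (-8)·0 = 0 - 0 = 0
DE × DF = (-72, 36, 0)
|DE × DF| = √6480 ≈ 80.4984
area = ½ · 80.4984 ≈ 40.249

40.249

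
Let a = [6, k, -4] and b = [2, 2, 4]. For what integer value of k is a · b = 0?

a · b = 6·2 + k·2 + (-4)·4 = -4 + 2k
Set equal to 0: 2k = 4, so k = 2.

2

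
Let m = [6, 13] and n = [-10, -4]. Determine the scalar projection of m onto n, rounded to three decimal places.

m · n = 6·(-10) + 13·(-4) = -60 - 52 = -112
|n| = √(100 + 16) = √116 ≈ 10.7703
comp_n m = -112 / √116 ≈ -10.399

-10.399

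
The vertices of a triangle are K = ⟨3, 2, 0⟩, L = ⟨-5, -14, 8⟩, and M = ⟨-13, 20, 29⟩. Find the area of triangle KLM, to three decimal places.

367.587

KL = (-8, -16, 8),  KM = (-16, 18, 29)
i: (-16)·29 - 8·18 = -464 - 144 = -608
j: 8·(-16) - (-8)·29 = -128 - (-232) = 104
k: (-8)·18 - (-16)·(-16) = -144 - 256 = -400
KL × KM = (-608, 104, -400)
|KL × KM| = √540480 ≈ 735.1734
area = ½ · 735.1734 ≈ 367.587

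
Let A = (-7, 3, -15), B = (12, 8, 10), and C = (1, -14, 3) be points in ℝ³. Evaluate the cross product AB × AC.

AB = (19, 5, 25)
AC = (8, -17, 18)
i: 5·18 - 25·(-17) = 90 - (-425) = 515
j: 25·8 - 19·18 = 200 - 342 = -142
k: 19·(-17) - 5·8 = -323 - 40 = -363
AB × AC = (515, -142, -363)

(515, -142, -363)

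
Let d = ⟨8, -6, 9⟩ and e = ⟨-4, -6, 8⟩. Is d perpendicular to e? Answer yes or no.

no

d · e = 8·(-4) + (-6)·(-6) + 9·8 = -32 + 36 + 72 = 76
Nonzero, so the vectors are not orthogonal.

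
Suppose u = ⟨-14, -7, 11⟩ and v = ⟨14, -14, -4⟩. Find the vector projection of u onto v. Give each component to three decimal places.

(-4.873, 4.873, 1.392)

u · v = (-14)·14 + (-7)·(-14) + 11·(-4) = -196 + 98 - 44 = -142
|v|² = 196 + 196 + 16 = 408
proj_v u = (-142/408) · (14, -14, -4) ≈ (-4.873, 4.873, 1.392)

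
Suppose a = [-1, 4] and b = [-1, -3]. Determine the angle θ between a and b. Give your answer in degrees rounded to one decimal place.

a · b = (-1)·(-1) + 4·(-3) = 1 - 12 = -11
|a|² = 1 + 16 = 17,  |a| = √17 ≈ 4.123106
|b|² = 1 + 9 = 10,  |b| = √10 ≈ 3.162278
cos θ = -11 / (4.123106 · 3.162278) ≈ -0.84366
θ = arccos(-0.84366) ≈ 147.5°

147.5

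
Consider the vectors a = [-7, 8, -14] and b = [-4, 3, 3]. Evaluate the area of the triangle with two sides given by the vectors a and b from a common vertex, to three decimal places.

i: 8·3 - (-14)·3 = 24 - (-42) = 66
j: (-14)·(-4) - (-7)·3 = 56 - (-21) = 77
k: (-7)·3 - 8·(-4) = -21 - (-32) = 11
a × b = (66, 77, 11)
|a × b| = √(66² + 77² + 11²) = √10406 ≈ 102.0098
area = ½ · 102.0098 ≈ 51.005

51.005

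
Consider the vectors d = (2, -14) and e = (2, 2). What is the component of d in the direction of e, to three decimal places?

d · e = 2·2 + (-14)·2 = 4 - 28 = -24
|e| = √(4 + 4) = √8 ≈ 2.8284
comp_e d = -24 / √8 ≈ -8.485

-8.485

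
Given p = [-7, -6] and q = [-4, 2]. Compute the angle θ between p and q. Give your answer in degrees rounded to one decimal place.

67.2

p · q = (-7)·(-4) + (-6)·2 = 28 - 12 = 16
|p|² = 49 + 36 = 85,  |p| = √85 ≈ 9.219544
|q|² = 16 + 4 = 20,  |q| = √20 ≈ 4.472136
cos θ = 16 / (9.219544 · 4.472136) ≈ 0.38806
θ = arccos(0.38806) ≈ 67.2°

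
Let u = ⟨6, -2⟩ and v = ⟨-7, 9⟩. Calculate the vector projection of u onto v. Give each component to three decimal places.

u · v = 6·(-7) + (-2)·9 = -42 - 18 = -60
|v|² = 49 + 81 = 130
proj_v u = (-60/130) · (-7, 9) ≈ (3.231, -4.154)

(3.231, -4.154)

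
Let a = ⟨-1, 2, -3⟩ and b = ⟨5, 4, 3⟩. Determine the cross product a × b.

i: 2·3 - (-3)·4 = 6 - (-12) = 18
j: (-3)·5 - (-1)·3 = -15 - (-3) = -12
k: (-1)·4 - 2·5 = -4 - 10 = -14
a × b = (18, -12, -14)

(18, -12, -14)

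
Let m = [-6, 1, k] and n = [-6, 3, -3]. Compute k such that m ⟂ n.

13

m · n = (-6)·(-6) + 1·3 + k·(-3) = 39 - 3k
Set equal to 0: -3k = -39, so k = 13.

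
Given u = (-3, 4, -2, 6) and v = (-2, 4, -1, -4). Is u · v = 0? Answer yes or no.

u · v = (-3)·(-2) + 4·4 + (-2)·(-1) + 6·(-4) = 6 + 16 + 2 - 24 = 0
Zero, so the vectors are orthogonal.

yes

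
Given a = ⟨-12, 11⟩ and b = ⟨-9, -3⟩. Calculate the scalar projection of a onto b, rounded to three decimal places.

7.906

a · b = (-12)·(-9) + 11·(-3) = 108 - 33 = 75
|b| = √(81 + 9) = √90 ≈ 9.4868
comp_b a = 75 / √90 ≈ 7.906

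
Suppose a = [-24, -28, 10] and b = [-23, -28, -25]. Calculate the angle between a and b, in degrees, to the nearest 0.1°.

49.8

a · b = (-24)·(-23) + (-28)·(-28) + 10·(-25) = 552 + 784 - 250 = 1086
|a|² = 576 + 784 + 100 = 1460,  |a| = √1460 ≈ 38.209946
|b|² = 529 + 784 + 625 = 1938,  |b| = √1938 ≈ 44.022721
cos θ = 1086 / (38.209946 · 44.022721) ≈ 0.64562
θ = arccos(0.64562) ≈ 49.8°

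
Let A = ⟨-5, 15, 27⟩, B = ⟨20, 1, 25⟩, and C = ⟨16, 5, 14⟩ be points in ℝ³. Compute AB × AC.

AB = (25, -14, -2)
AC = (21, -10, -13)
i: (-14)·(-13) - (-2)·(-10) = 182 - 20 = 162
j: (-2)·21 - 25·(-13) = -42 - (-325) = 283
k: 25·(-10) - (-14)·21 = -250 - (-294) = 44
AB × AC = (162, 283, 44)

(162, 283, 44)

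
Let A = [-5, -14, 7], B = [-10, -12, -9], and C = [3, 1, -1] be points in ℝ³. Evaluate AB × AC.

AB = (-5, 2, -16)
AC = (8, 15, -8)
i: 2·(-8) - (-16)·15 = -16 - (-240) = 224
j: (-16)·8 - (-5)·(-8) = -128 - 40 = -168
k: (-5)·15 - 2·8 = -75 - 16 = -91
AB × AC = (224, -168, -91)

(224, -168, -91)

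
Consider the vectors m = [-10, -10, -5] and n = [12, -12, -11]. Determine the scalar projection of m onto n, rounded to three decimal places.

m · n = (-10)·12 + (-10)·(-12) + (-5)·(-11) = -120 + 120 + 55 = 55
|n| = √(144 + 144 + 121) = √409 ≈ 20.2237
comp_n m = 55 / √409 ≈ 2.720

2.720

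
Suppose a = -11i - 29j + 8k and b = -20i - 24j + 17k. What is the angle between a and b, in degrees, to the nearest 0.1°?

a · b = (-11)·(-20) + (-29)·(-24) + 8·17 = 220 + 696 + 136 = 1052
|a|² = 121 + 841 + 64 = 1026,  |a| = √1026 ≈ 32.031235
|b|² = 400 + 576 + 289 = 1265,  |b| = √1265 ≈ 35.566838
cos θ = 1052 / (32.031235 · 35.566838) ≈ 0.92341
θ = arccos(0.92341) ≈ 22.6°

22.6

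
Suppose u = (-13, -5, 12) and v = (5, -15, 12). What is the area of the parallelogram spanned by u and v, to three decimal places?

i: (-5)·12 - 12·(-15) = -60 - (-180) = 120
j: 12·5 - (-13)·12 = 60 - (-156) = 216
k: (-13)·(-15) - (-5)·5 = 195 - (-25) = 220
u × v = (120, 216, 220)
|u × v| = √(120² + 216² + 220²) = √109456 ≈ 330.8414

330.841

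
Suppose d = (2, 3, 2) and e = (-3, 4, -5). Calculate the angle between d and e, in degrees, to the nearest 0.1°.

97.9

d · e = 2·(-3) + 3·4 + 2·(-5) = -6 + 12 - 10 = -4
|d|² = 4 + 9 + 4 = 17,  |d| = √17 ≈ 4.123106
|e|² = 9 + 16 + 25 = 50,  |e| = √50 ≈ 7.071068
cos θ = -4 / (4.123106 · 7.071068) ≈ -0.13720
θ = arccos(-0.13720) ≈ 97.9°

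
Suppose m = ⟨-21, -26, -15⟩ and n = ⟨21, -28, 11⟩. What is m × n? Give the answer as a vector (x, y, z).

(-706, -84, 1134)

i: (-26)·11 - (-15)·(-28) = -286 - 420 = -706
j: (-15)·21 - (-21)·11 = -315 - (-231) = -84
k: (-21)·(-28) - (-26)·21 = 588 - (-546) = 1134
m × n = (-706, -84, 1134)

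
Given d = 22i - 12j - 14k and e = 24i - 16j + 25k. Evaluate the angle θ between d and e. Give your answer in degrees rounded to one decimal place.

d · e = 22·24 + (-12)·(-16) + (-14)·25 = 528 + 192 - 350 = 370
|d|² = 484 + 144 + 196 = 824,  |d| = √824 ≈ 28.705400
|e|² = 576 + 256 + 625 = 1457,  |e| = √1457 ≈ 38.170669
cos θ = 370 / (28.705400 · 38.170669) ≈ 0.33768
θ = arccos(0.33768) ≈ 70.3°

70.3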